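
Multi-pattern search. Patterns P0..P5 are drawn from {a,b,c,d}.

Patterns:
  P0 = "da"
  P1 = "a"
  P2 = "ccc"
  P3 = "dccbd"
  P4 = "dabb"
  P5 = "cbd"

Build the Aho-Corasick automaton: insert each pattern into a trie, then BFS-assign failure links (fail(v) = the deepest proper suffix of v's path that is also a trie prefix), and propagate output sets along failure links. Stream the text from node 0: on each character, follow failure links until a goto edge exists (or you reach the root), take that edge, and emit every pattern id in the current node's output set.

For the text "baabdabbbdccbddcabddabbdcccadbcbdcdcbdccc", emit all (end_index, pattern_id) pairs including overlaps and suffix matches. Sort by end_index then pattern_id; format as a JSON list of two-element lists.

Build:
Trie (insert patterns):
  n0 'ε': a→3 c→4 d→1
  n1 'd': a→2 c→7
  n2 'da': b→11  ←P0
  n3 'a': ·  ←P1
  n4 'c': b→13 c→5
  n5 'cc': c→6
  n6 'ccc': ·  ←P2
  n7 'dc': c→8
  n8 'dcc': b→9
  n9 'dccb': d→10
  n10 'dccbd': ·  ←P3
  n11 'dab': b→12
  n12 'dabb': ·  ←P4
  n13 'cb': d→14
  n14 'cbd': ·  ←P5

BFS fail/out derivation:
  fail(1) 'd': from fail(0)=0 chase 'd': 0 ⇒ 0;  out=∅∪out(0)=∅
  fail(3) 'a': from fail(0)=0 chase 'a': 0 ⇒ 0;  out={1}∪out(0)={1}
  fail(4) 'c': from fail(0)=0 chase 'c': 0 ⇒ 0;  out=∅∪out(0)=∅
  fail(2) 'da': from fail(1)=0 chase 'a': 0 ⇒ 3;  out={0}∪out(3)={0,1}
  fail(5) 'cc': from fail(4)=0 chase 'c': 0 ⇒ 4;  out=∅∪out(4)=∅
  fail(7) 'dc': from fail(1)=0 chase 'c': 0 ⇒ 4;  out=∅∪out(4)=∅
  fail(13) 'cb': from fail(4)=0 chase 'b': 0 ⇒ 0;  out=∅∪out(0)=∅
  fail(6) 'ccc': from fail(5)=4 chase 'c': 4 ⇒ 5;  out={2}∪out(5)={2}
  fail(8) 'dcc': from fail(7)=4 chase 'c': 4 ⇒ 5;  out=∅∪out(5)=∅
  fail(11) 'dab': from fail(2)=3 chase 'b': 3→0 ⇒ 0;  out=∅∪out(0)=∅
  fail(14) 'cbd': from fail(13)=0 chase 'd': 0 ⇒ 1;  out={5}∪out(1)={5}
  fail(9) 'dccb': from fail(8)=5 chase 'b': 5→4 ⇒ 13;  out=∅∪out(13)=∅
  fail(12) 'dabb': from fail(11)=0 chase 'b': 0 ⇒ 0;  out={4}∪out(0)={4}
  fail(10) 'dccbd': from fail(9)=13 chase 'd': 13 ⇒ 14;  out={3}∪out(14)={3,5}

Run:
pos 0 'b': at 0
pos 1 'a': at 3  ** P1@[1:1]
pos 2 'a': at 3 (via fail)  ** P1@[2:2]
pos 3 'b': at 0 (via fail)
pos 4 'd': at 1
pos 5 'a': at 2  ** P0@[4:5],P1@[5:5]
pos 6 'b': at 11
pos 7 'b': at 12  ** P4@[4:7]
pos 8 'b': at 0 (via fail)
pos 9 'd': at 1
pos 10 'c': at 7
pos 11 'c': at 8
pos 12 'b': at 9
pos 13 'd': at 10  ** P3@[9:13],P5@[11:13]
pos 14 'd': at 1 (via fail)
pos 15 'c': at 7
pos 16 'a': at 3 (via fail)  ** P1@[16:16]
pos 17 'b': at 0 (via fail)
pos 18 'd': at 1
pos 19 'd': at 1 (via fail)
pos 20 'a': at 2  ** P0@[19:20],P1@[20:20]
pos 21 'b': at 11
pos 22 'b': at 12  ** P4@[19:22]
pos 23 'd': at 1 (via fail)
pos 24 'c': at 7
pos 25 'c': at 8
pos 26 'c': at 6 (via fail)  ** P2@[24:26]
pos 27 'a': at 3 (via fail)  ** P1@[27:27]
pos 28 'd': at 1 (via fail)
pos 29 'b': at 0 (via fail)
pos 30 'c': at 4
pos 31 'b': at 13
pos 32 'd': at 14  ** P5@[30:32]
pos 33 'c': at 7 (via fail)
pos 34 'd': at 1 (via fail)
pos 35 'c': at 7
pos 36 'b': at 13 (via fail)
pos 37 'd': at 14  ** P5@[35:37]
pos 38 'c': at 7 (via fail)
pos 39 'c': at 8
pos 40 'c': at 6 (via fail)  ** P2@[38:40]

Result: [[1,1],[2,1],[5,0],[5,1],[7,4],[13,3],[13,5],[16,1],[20,0],[20,1],[22,4],[26,2],[27,1],[32,5],[37,5],[40,2]]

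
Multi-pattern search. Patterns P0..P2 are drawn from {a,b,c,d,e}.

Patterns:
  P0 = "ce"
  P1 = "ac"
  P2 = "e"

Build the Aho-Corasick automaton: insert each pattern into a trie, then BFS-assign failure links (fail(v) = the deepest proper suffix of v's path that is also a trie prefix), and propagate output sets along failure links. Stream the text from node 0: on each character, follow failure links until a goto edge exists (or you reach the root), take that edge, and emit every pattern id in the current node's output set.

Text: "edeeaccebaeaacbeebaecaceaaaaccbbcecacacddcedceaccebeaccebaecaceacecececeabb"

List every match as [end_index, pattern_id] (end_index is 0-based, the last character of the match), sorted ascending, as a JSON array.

Construct AC machine:
Trie nodes:
  n0 'ε': a→3 c→1 e→5
  n1 'c': e→2
  n2 'ce': ·  ←P0
  n3 'a': c→4
  n4 'ac': ·  ←P1
  n5 'e': ·  ←P2

Failure links (BFS by depth):
  n1('c'): parent n0 fail=0; on 'c' 0 → fail=0;  out ∅∪∅=∅
  n3('a'): parent n0 fail=0; on 'a' 0 → fail=0;  out ∅∪∅=∅
  n5('e'): parent n0 fail=0; on 'e' 0 → fail=0;  out {2}∪∅={2}
  n2('ce'): parent n1 fail=0; on 'e' 0 → fail=5;  out {0}∪{2}={0,2}
  n4('ac'): parent n3 fail=0; on 'c' 0 → fail=1;  out {1}∪∅={1}

Text stream:
[0] read 'e'  n0⇒n5  emit P2@[0:0]
[1] read 'd'  n5⇒n0 (fail-walked)
[2] read 'e'  n0⇒n5  emit P2@[2:2]
[3] read 'e'  n5⇒n5 (fail-walked)  emit P2@[3:3]
[4] read 'a'  n5⇒n3 (fail-walked)
[5] read 'c'  n3⇒n4  emit P1@[4:5]
[6] read 'c'  n4⇒n1 (fail-walked)
[7] read 'e'  n1⇒n2  emit P0@[6:7],P2@[7:7]
[8] read 'b'  n2⇒n0 (fail-walked)
[9] read 'a'  n0⇒n3
[10] read 'e'  n3⇒n5 (fail-walked)  emit P2@[10:10]
[11] read 'a'  n5⇒n3 (fail-walked)
[12] read 'a'  n3⇒n3 (fail-walked)
[13] read 'c'  n3⇒n4  emit P1@[12:13]
[14] read 'b'  n4⇒n0 (fail-walked)
[15] read 'e'  n0⇒n5  emit P2@[15:15]
[16] read 'e'  n5⇒n5 (fail-walked)  emit P2@[16:16]
[17] read 'b'  n5⇒n0 (fail-walked)
[18] read 'a'  n0⇒n3
[19] read 'e'  n3⇒n5 (fail-walked)  emit P2@[19:19]
[20] read 'c'  n5⇒n1 (fail-walked)
[21] read 'a'  n1⇒n3 (fail-walked)
[22] read 'c'  n3⇒n4  emit P1@[21:22]
[23] read 'e'  n4⇒n2 (fail-walked)  emit P0@[22:23],P2@[23:23]
[24] read 'a'  n2⇒n3 (fail-walked)
[25] read 'a'  n3⇒n3 (fail-walked)
[26] read 'a'  n3⇒n3 (fail-walked)
[27] read 'a'  n3⇒n3 (fail-walked)
[28] read 'c'  n3⇒n4  emit P1@[27:28]
[29] read 'c'  n4⇒n1 (fail-walked)
[30] read 'b'  n1⇒n0 (fail-walked)
[31] read 'b'  n0⇒n0
[32] read 'c'  n0⇒n1
[33] read 'e'  n1⇒n2  emit P0@[32:33],P2@[33:33]
[34] read 'c'  n2⇒n1 (fail-walked)
[35] read 'a'  n1⇒n3 (fail-walked)
[36] read 'c'  n3⇒n4  emit P1@[35:36]
[37] read 'a'  n4⇒n3 (fail-walked)
[38] read 'c'  n3⇒n4  emit P1@[37:38]
[39] read 'd'  n4⇒n0 (fail-walked)
[40] read 'd'  n0⇒n0
[41] read 'c'  n0⇒n1
[42] read 'e'  n1⇒n2  emit P0@[41:42],P2@[42:42]
[43] read 'd'  n2⇒n0 (fail-walked)
[44] read 'c'  n0⇒n1
[45] read 'e'  n1⇒n2  emit P0@[44:45],P2@[45:45]
[46] read 'a'  n2⇒n3 (fail-walked)
[47] read 'c'  n3⇒n4  emit P1@[46:47]
[48] read 'c'  n4⇒n1 (fail-walked)
[49] read 'e'  n1⇒n2  emit P0@[48:49],P2@[49:49]
[50] read 'b'  n2⇒n0 (fail-walked)
[51] read 'e'  n0⇒n5  emit P2@[51:51]
[52] read 'a'  n5⇒n3 (fail-walked)
[53] read 'c'  n3⇒n4  emit P1@[52:53]
[54] read 'c'  n4⇒n1 (fail-walked)
[55] read 'e'  n1⇒n2  emit P0@[54:55],P2@[55:55]
[56] read 'b'  n2⇒n0 (fail-walked)
[57] read 'a'  n0⇒n3
[58] read 'e'  n3⇒n5 (fail-walked)  emit P2@[58:58]
[59] read 'c'  n5⇒n1 (fail-walked)
[60] read 'a'  n1⇒n3 (fail-walked)
[61] read 'c'  n3⇒n4  emit P1@[60:61]
[62] read 'e'  n4⇒n2 (fail-walked)  emit P0@[61:62],P2@[62:62]
[63] read 'a'  n2⇒n3 (fail-walked)
[64] read 'c'  n3⇒n4  emit P1@[63:64]
[65] read 'e'  n4⇒n2 (fail-walked)  emit P0@[64:65],P2@[65:65]
[66] read 'c'  n2⇒n1 (fail-walked)
[67] read 'e'  n1⇒n2  emit P0@[66:67],P2@[67:67]
[68] read 'c'  n2⇒n1 (fail-walked)
[69] read 'e'  n1⇒n2  emit P0@[68:69],P2@[69:69]
[70] read 'c'  n2⇒n1 (fail-walked)
[71] read 'e'  n1⇒n2  emit P0@[70:71],P2@[71:71]
[72] read 'a'  n2⇒n3 (fail-walked)
[73] read 'b'  n3⇒n0 (fail-walked)
[74] read 'b'  n0⇒n0

Result: [[0,2],[2,2],[3,2],[5,1],[7,0],[7,2],[10,2],[13,1],[15,2],[16,2],[19,2],[22,1],[23,0],[23,2],[28,1],[33,0],[33,2],[36,1],[38,1],[42,0],[42,2],[45,0],[45,2],[47,1],[49,0],[49,2],[51,2],[53,1],[55,0],[55,2],[58,2],[61,1],[62,0],[62,2],[64,1],[65,0],[65,2],[67,0],[67,2],[69,0],[69,2],[71,0],[71,2]]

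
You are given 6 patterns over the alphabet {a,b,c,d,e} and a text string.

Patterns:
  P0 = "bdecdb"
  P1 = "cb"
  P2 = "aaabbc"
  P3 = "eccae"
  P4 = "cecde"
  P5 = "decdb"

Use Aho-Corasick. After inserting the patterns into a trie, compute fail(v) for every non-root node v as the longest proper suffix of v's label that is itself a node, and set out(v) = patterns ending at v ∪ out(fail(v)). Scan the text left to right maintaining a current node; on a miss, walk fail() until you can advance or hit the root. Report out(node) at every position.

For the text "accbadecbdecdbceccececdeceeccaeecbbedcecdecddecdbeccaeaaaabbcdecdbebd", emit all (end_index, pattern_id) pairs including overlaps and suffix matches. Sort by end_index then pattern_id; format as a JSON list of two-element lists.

Construct AC machine:
Trie (insert patterns):
  n0 'ε': a→9 b→1 c→7 d→24 e→15
  n1 'b': d→2
  n2 'bd': e→3
  n3 'bde': c→4
  n4 'bdec': d→5
  n5 'bdecd': b→6
  n6 'bdecdb': ·  [P0 ends]
  n7 'c': b→8 e→20
  n8 'cb': ·  [P1 ends]
  n9 'a': a→10
  n10 'aa': a→11
  n11 'aaa': b→12
  n12 'aaab': b→13
  n13 'aaabb': c→14
  n14 'aaabbc': ·  [P2 ends]
  n15 'e': c→16
  n16 'ec': c→17
  n17 'ecc': a→18
  n18 'ecca': e→19
  n19 'eccae': ·  [P3 ends]
  n20 'ce': c→21
  n21 'cec': d→22
  n22 'cecd': e→23
  n23 'cecde': ·  [P4 ends]
  n24 'd': e→25
  n25 'de': c→26
  n26 'dec': d→27
  n27 'decd': b→28
  n28 'decdb': ·  [P5 ends]

Failure links (BFS by depth):
  n1('b'): parent n0 fail=0; on 'b' 0 → fail=0;  out ∅∪∅=∅
  n7('c'): parent n0 fail=0; on 'c' 0 → fail=0;  out ∅∪∅=∅
  n9('a'): parent n0 fail=0; on 'a' 0 → fail=0;  out ∅∪∅=∅
  n15('e'): parent n0 fail=0; on 'e' 0 → fail=0;  out ∅∪∅=∅
  n24('d'): parent n0 fail=0; on 'd' 0 → fail=0;  out ∅∪∅=∅
  n2('bd'): parent n1 fail=0; on 'd' 0 → fail=24;  out ∅∪∅=∅
  n8('cb'): parent n7 fail=0; on 'b' 0 → fail=1;  out {1}∪∅={1}
  n10('aa'): parent n9 fail=0; on 'a' 0 → fail=9;  out ∅∪∅=∅
  n16('ec'): parent n15 fail=0; on 'c' 0 → fail=7;  out ∅∪∅=∅
  n20('ce'): parent n7 fail=0; on 'e' 0 → fail=15;  out ∅∪∅=∅
  n25('de'): parent n24 fail=0; on 'e' 0 → fail=15;  out ∅∪∅=∅
  n3('bde'): parent n2 fail=24; on 'e' 24 → fail=25;  out ∅∪∅=∅
  n11('aaa'): parent n10 fail=9; on 'a' 9 → fail=10;  out ∅∪∅=∅
  n17('ecc'): parent n16 fail=7; on 'c' 7→0 → fail=7;  out ∅∪∅=∅
  n21('cec'): parent n20 fail=15; on 'c' 15 → fail=16;  out ∅∪∅=∅
  n26('dec'): parent n25 fail=15; on 'c' 15 → fail=16;  out ∅∪∅=∅
  n4('bdec'): parent n3 fail=25; on 'c' 25 → fail=26;  out ∅∪∅=∅
  n12('aaab'): parent n11 fail=10; on 'b' 10→9→0 → fail=1;  out ∅∪∅=∅
  n18('ecca'): parent n17 fail=7; on 'a' 7→0 → fail=9;  out ∅∪∅=∅
  n22('cecd'): parent n21 fail=16; on 'd' 16→7→0 → fail=24;  out ∅∪∅=∅
  n27('decd'): parent n26 fail=16; on 'd' 16→7→0 → fail=24;  out ∅∪∅=∅
  n5('bdecd'): parent n4 fail=26; on 'd' 26 → fail=27;  out ∅∪∅=∅
  n13('aaabb'): parent n12 fail=1; on 'b' 1→0 → fail=1;  out ∅∪∅=∅
  n19('eccae'): parent n18 fail=9; on 'e' 9→0 → fail=15;  out {3}∪∅={3}
  n23('cecde'): parent n22 fail=24; on 'e' 24 → fail=25;  out {4}∪∅={4}
  n28('decdb'): parent n27 fail=24; on 'b' 24→0 → fail=1;  out {5}∪∅={5}
  n6('bdecdb'): parent n5 fail=27; on 'b' 27 → fail=28;  out {0}∪{5}={0,5}
  n14('aaabbc'): parent n13 fail=1; on 'c' 1→0 → fail=7;  out {2}∪∅={2}

Scan:
pos 0 'a': at 9
pos 1 'c': at 7 (via fail)
pos 2 'c': at 7 (via fail)
pos 3 'b': at 8  emit P1@[2:3]
pos 4 'a': at 9 (via fail)
pos 5 'd': at 24 (via fail)
pos 6 'e': at 25
pos 7 'c': at 26
pos 8 'b': at 8 (via fail)  emit P1@[7:8]
pos 9 'd': at 2 (via fail)
pos 10 'e': at 3
pos 11 'c': at 4
pos 12 'd': at 5
pos 13 'b': at 6  emit P0@[8:13],P5@[9:13]
pos 14 'c': at 7 (via fail)
pos 15 'e': at 20
pos 16 'c': at 21
pos 17 'c': at 17 (via fail)
pos 18 'e': at 20 (via fail)
pos 19 'c': at 21
pos 20 'e': at 20 (via fail)
pos 21 'c': at 21
pos 22 'd': at 22
pos 23 'e': at 23  emit P4@[19:23]
pos 24 'c': at 26 (via fail)
pos 25 'e': at 20 (via fail)
pos 26 'e': at 15 (via fail)
pos 27 'c': at 16
pos 28 'c': at 17
pos 29 'a': at 18
pos 30 'e': at 19  emit P3@[26:30]
pos 31 'e': at 15 (via fail)
pos 32 'c': at 16
pos 33 'b': at 8 (via fail)  emit P1@[32:33]
pos 34 'b': at 1 (via fail)
pos 35 'e': at 15 (via fail)
pos 36 'd': at 24 (via fail)
pos 37 'c': at 7 (via fail)
pos 38 'e': at 20
pos 39 'c': at 21
pos 40 'd': at 22
pos 41 'e': at 23  emit P4@[37:41]
pos 42 'c': at 26 (via fail)
pos 43 'd': at 27
pos 44 'd': at 24 (via fail)
pos 45 'e': at 25
pos 46 'c': at 26
pos 47 'd': at 27
pos 48 'b': at 28  emit P5@[44:48]
pos 49 'e': at 15 (via fail)
pos 50 'c': at 16
pos 51 'c': at 17
pos 52 'a': at 18
pos 53 'e': at 19  emit P3@[49:53]
pos 54 'a': at 9 (via fail)
pos 55 'a': at 10
pos 56 'a': at 11
pos 57 'a': at 11 (via fail)
pos 58 'b': at 12
pos 59 'b': at 13
pos 60 'c': at 14  emit P2@[55:60]
pos 61 'd': at 24 (via fail)
pos 62 'e': at 25
pos 63 'c': at 26
pos 64 'd': at 27
pos 65 'b': at 28  emit P5@[61:65]
pos 66 'e': at 15 (via fail)
pos 67 'b': at 1 (via fail)
pos 68 'd': at 2

Result: [[3,1],[8,1],[13,0],[13,5],[23,4],[30,3],[33,1],[41,4],[48,5],[53,3],[60,2],[65,5]]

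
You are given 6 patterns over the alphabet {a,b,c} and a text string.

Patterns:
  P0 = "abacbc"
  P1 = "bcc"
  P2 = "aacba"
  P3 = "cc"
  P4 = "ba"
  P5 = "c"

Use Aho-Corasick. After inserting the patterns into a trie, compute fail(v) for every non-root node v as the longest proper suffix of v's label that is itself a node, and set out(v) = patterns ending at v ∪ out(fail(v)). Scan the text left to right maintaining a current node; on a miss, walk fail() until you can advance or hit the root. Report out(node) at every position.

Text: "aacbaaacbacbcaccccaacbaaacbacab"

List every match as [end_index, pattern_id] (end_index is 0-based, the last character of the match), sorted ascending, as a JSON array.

Build automaton:
Trie (insert patterns):
  0='ε' goto a→1 b→7 c→14
  1='a' goto a→10 b→2
  2='ab' goto a→3
  3='aba' goto c→4
  4='abac' goto b→5
  5='abacb' goto c→6
  6='abacbc' goto ·  ←P0
  7='b' goto a→16 c→8
  8='bc' goto c→9
  9='bcc' goto ·  ←P1
  10='aa' goto c→11
  11='aac' goto b→12
  12='aacb' goto a→13
  13='aacba' goto ·  ←P2
  14='c' goto c→15  ←P5
  15='cc' goto ·  ←P3
  16='ba' goto ·  ←P4

BFS fail/out derivation:
  fail(1) 'a': from fail(0)=0 chase 'a': 0 ⇒ 0;  out=∅∪out(0)=∅
  fail(7) 'b': from fail(0)=0 chase 'b': 0 ⇒ 0;  out=∅∪out(0)=∅
  fail(14) 'c': from fail(0)=0 chase 'c': 0 ⇒ 0;  out={5}∪out(0)={5}
  fail(2) 'ab': from fail(1)=0 chase 'b': 0 ⇒ 7;  out=∅∪out(7)=∅
  fail(8) 'bc': from fail(7)=0 chase 'c': 0 ⇒ 14;  out=∅∪out(14)={5}
  fail(10) 'aa': from fail(1)=0 chase 'a': 0 ⇒ 1;  out=∅∪out(1)=∅
  fail(15) 'cc': from fail(14)=0 chase 'c': 0 ⇒ 14;  out={3}∪out(14)={3,5}
  fail(16) 'ba': from fail(7)=0 chase 'a': 0 ⇒ 1;  out={4}∪out(1)={4}
  fail(3) 'aba': from fail(2)=7 chase 'a': 7 ⇒ 16;  out=∅∪out(16)={4}
  fail(9) 'bcc': from fail(8)=14 chase 'c': 14 ⇒ 15;  out={1}∪out(15)={1,3,5}
  fail(11) 'aac': from fail(10)=1 chase 'c': 1→0 ⇒ 14;  out=∅∪out(14)={5}
  fail(4) 'abac': from fail(3)=16 chase 'c': 16→1→0 ⇒ 14;  out=∅∪out(14)={5}
  fail(12) 'aacb': from fail(11)=14 chase 'b': 14→0 ⇒ 7;  out=∅∪out(7)=∅
  fail(5) 'abacb': from fail(4)=14 chase 'b': 14→0 ⇒ 7;  out=∅∪out(7)=∅
  fail(13) 'aacba': from fail(12)=7 chase 'a': 7 ⇒ 16;  out={2}∪out(16)={2,4}
  fail(6) 'abacbc': from fail(5)=7 chase 'c': 7 ⇒ 8;  out={0}∪out(8)={0,5}

Text stream:
i=0 'a': node 0→1
i=1 'a': node 1→10
i=2 'c': node 10→11  ** P5@[2:2]
i=3 'b': node 11→12
i=4 'a': node 12→13  ** P2@[0:4],P4@[3:4]
i=5 'a': node 13→10 ·f
i=6 'a': node 10→10 ·f
i=7 'c': node 10→11  ** P5@[7:7]
i=8 'b': node 11→12
i=9 'a': node 12→13  ** P2@[5:9],P4@[8:9]
i=10 'c': node 13→14 ·f  ** P5@[10:10]
i=11 'b': node 14→7 ·f
i=12 'c': node 7→8  ** P5@[12:12]
i=13 'a': node 8→1 ·f
i=14 'c': node 1→14 ·f  ** P5@[14:14]
i=15 'c': node 14→15  ** P3@[14:15],P5@[15:15]
i=16 'c': node 15→15 ·f  ** P3@[15:16],P5@[16:16]
i=17 'c': node 15→15 ·f  ** P3@[16:17],P5@[17:17]
i=18 'a': node 15→1 ·f
i=19 'a': node 1→10
i=20 'c': node 10→11  ** P5@[20:20]
i=21 'b': node 11→12
i=22 'a': node 12→13  ** P2@[18:22],P4@[21:22]
i=23 'a': node 13→10 ·f
i=24 'a': node 10→10 ·f
i=25 'c': node 10→11  ** P5@[25:25]
i=26 'b': node 11→12
i=27 'a': node 12→13  ** P2@[23:27],P4@[26:27]
i=28 'c': node 13→14 ·f  ** P5@[28:28]
i=29 'a': node 14→1 ·f
i=30 'b': node 1→2

Result: [[2,5],[4,2],[4,4],[7,5],[9,2],[9,4],[10,5],[12,5],[14,5],[15,3],[15,5],[16,3],[16,5],[17,3],[17,5],[20,5],[22,2],[22,4],[25,5],[27,2],[27,4],[28,5]]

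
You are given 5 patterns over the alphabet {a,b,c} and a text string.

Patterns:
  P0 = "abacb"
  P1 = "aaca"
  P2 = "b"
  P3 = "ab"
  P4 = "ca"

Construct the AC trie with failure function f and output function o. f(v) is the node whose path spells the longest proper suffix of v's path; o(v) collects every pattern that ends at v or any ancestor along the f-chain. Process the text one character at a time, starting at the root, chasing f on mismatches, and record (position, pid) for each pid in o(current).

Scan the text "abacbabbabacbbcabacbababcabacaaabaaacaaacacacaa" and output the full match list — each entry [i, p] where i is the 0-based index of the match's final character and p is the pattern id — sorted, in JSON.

Build automaton:
Trie (insert patterns):
  0='ε' goto a→1 b→9 c→10
  1='a' goto a→6 b→2
  2='ab' goto a→3  ←P3
  3='aba' goto c→4
  4='abac' goto b→5
  5='abacb' goto ·  ←P0
  6='aa' goto c→7
  7='aac' goto a→8
  8='aaca' goto ·  ←P1
  9='b' goto ·  ←P2
  10='c' goto a→11
  11='ca' goto ·  ←P4

Failure links (BFS by depth):
  n1('a'): parent n0 fail=0; on 'a' 0 → fail=0;  out ∅∪∅=∅
  n9('b'): parent n0 fail=0; on 'b' 0 → fail=0;  out {2}∪∅={2}
  n10('c'): parent n0 fail=0; on 'c' 0 → fail=0;  out ∅∪∅=∅
  n2('ab'): parent n1 fail=0; on 'b' 0 → fail=9;  out {3}∪{2}={2,3}
  n6('aa'): parent n1 fail=0; on 'a' 0 → fail=1;  out ∅∪∅=∅
  n11('ca'): parent n10 fail=0; on 'a' 0 → fail=1;  out {4}∪∅={4}
  n3('aba'): parent n2 fail=9; on 'a' 9→0 → fail=1;  out ∅∪∅=∅
  n7('aac'): parent n6 fail=1; on 'c' 1→0 → fail=10;  out ∅∪∅=∅
  n4('abac'): parent n3 fail=1; on 'c' 1→0 → fail=10;  out ∅∪∅=∅
  n8('aaca'): parent n7 fail=10; on 'a' 10 → fail=11;  out {1}∪{4}={1,4}
  n5('abacb'): parent n4 fail=10; on 'b' 10→0 → fail=9;  out {0}∪{2}={0,2}

Text stream:
i=0 'a': node 0→1
i=1 'b': node 1→2  ** P2@[1:1],P3@[0:1]
i=2 'a': node 2→3
i=3 'c': node 3→4
i=4 'b': node 4→5  ** P0@[0:4],P2@[4:4]
i=5 'a': node 5→1 (via fail)
i=6 'b': node 1→2  ** P2@[6:6],P3@[5:6]
i=7 'b': node 2→9 (via fail)  ** P2@[7:7]
i=8 'a': node 9→1 (via fail)
i=9 'b': node 1→2  ** P2@[9:9],P3@[8:9]
i=10 'a': node 2→3
i=11 'c': node 3→4
i=12 'b': node 4→5  ** P0@[8:12],P2@[12:12]
i=13 'b': node 5→9 (via fail)  ** P2@[13:13]
i=14 'c': node 9→10 (via fail)
i=15 'a': node 10→11  ** P4@[14:15]
i=16 'b': node 11→2 (via fail)  ** P2@[16:16],P3@[15:16]
i=17 'a': node 2→3
i=18 'c': node 3→4
i=19 'b': node 4→5  ** P0@[15:19],P2@[19:19]
i=20 'a': node 5→1 (via fail)
i=21 'b': node 1→2  ** P2@[21:21],P3@[20:21]
i=22 'a': node 2→3
i=23 'b': node 3→2 (via fail)  ** P2@[23:23],P3@[22:23]
i=24 'c': node 2→10 (via fail)
i=25 'a': node 10→11  ** P4@[24:25]
i=26 'b': node 11→2 (via fail)  ** P2@[26:26],P3@[25:26]
i=27 'a': node 2→3
i=28 'c': node 3→4
i=29 'a': node 4→11 (via fail)  ** P4@[28:29]
i=30 'a': node 11→6 (via fail)
i=31 'a': node 6→6 (via fail)
i=32 'b': node 6→2 (via fail)  ** P2@[32:32],P3@[31:32]
i=33 'a': node 2→3
i=34 'a': node 3→6 (via fail)
i=35 'a': node 6→6 (via fail)
i=36 'c': node 6→7
i=37 'a': node 7→8  ** P1@[34:37],P4@[36:37]
i=38 'a': node 8→6 (via fail)
i=39 'a': node 6→6 (via fail)
i=40 'c': node 6→7
i=41 'a': node 7→8  ** P1@[38:41],P4@[40:41]
i=42 'c': node 8→10 (via fail)
i=43 'a': node 10→11  ** P4@[42:43]
i=44 'c': node 11→10 (via fail)
i=45 'a': node 10→11  ** P4@[44:45]
i=46 'a': node 11→6 (via fail)

Matches: [[1,2],[1,3],[4,0],[4,2],[6,2],[6,3],[7,2],[9,2],[9,3],[12,0],[12,2],[13,2],[15,4],[16,2],[16,3],[19,0],[19,2],[21,2],[21,3],[23,2],[23,3],[25,4],[26,2],[26,3],[29,4],[32,2],[32,3],[37,1],[37,4],[41,1],[41,4],[43,4],[45,4]]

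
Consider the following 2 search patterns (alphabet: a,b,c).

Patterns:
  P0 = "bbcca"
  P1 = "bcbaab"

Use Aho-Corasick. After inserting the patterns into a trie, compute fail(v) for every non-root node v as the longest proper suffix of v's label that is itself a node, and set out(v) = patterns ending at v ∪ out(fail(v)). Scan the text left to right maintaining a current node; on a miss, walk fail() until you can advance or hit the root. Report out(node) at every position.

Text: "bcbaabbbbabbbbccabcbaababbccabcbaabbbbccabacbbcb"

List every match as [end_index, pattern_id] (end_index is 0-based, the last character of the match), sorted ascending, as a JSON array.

Build:
Trie nodes:
  n0 'ε': b→1
  n1 'b': b→2 c→6
  n2 'bb': c→3
  n3 'bbc': c→4
  n4 'bbcc': a→5
  n5 'bbcca': ·  ←P0
  n6 'bc': b→7
  n7 'bcb': a→8
  n8 'bcba': a→9
  n9 'bcbaa': b→10
  n10 'bcbaab': ·  ←P1

BFS fail/out derivation:
  fail(1) 'b': from fail(0)=0 chase 'b': 0 ⇒ 0;  out=∅∪out(0)=∅
  fail(2) 'bb': from fail(1)=0 chase 'b': 0 ⇒ 1;  out=∅∪out(1)=∅
  fail(6) 'bc': from fail(1)=0 chase 'c': 0 ⇒ 0;  out=∅∪out(0)=∅
  fail(3) 'bbc': from fail(2)=1 chase 'c': 1 ⇒ 6;  out=∅∪out(6)=∅
  fail(7) 'bcb': from fail(6)=0 chase 'b': 0 ⇒ 1;  out=∅∪out(1)=∅
  fail(4) 'bbcc': from fail(3)=6 chase 'c': 6→0 ⇒ 0;  out=∅∪out(0)=∅
  fail(8) 'bcba': from fail(7)=1 chase 'a': 1→0 ⇒ 0;  out=∅∪out(0)=∅
  fail(5) 'bbcca': from fail(4)=0 chase 'a': 0 ⇒ 0;  out={0}∪out(0)={0}
  fail(9) 'bcbaa': from fail(8)=0 chase 'a': 0 ⇒ 0;  out=∅∪out(0)=∅
  fail(10) 'bcbaab': from fail(9)=0 chase 'b': 0 ⇒ 1;  out={1}∪out(1)={1}

Scan:
i=0 'b': node 0→1
i=1 'c': node 1→6
i=2 'b': node 6→7
i=3 'a': node 7→8
i=4 'a': node 8→9
i=5 'b': node 9→10  → match P1@[0:5]
i=6 'b': node 10→2 (fail-walked)
i=7 'b': node 2→2 (fail-walked)
i=8 'b': node 2→2 (fail-walked)
i=9 'a': node 2→0 (fail-walked)
i=10 'b': node 0→1
i=11 'b': node 1→2
i=12 'b': node 2→2 (fail-walked)
i=13 'b': node 2→2 (fail-walked)
i=14 'c': node 2→3
i=15 'c': node 3→4
i=16 'a': node 4→5  → match P0@[12:16]
i=17 'b': node 5→1 (fail-walked)
i=18 'c': node 1→6
i=19 'b': node 6→7
i=20 'a': node 7→8
i=21 'a': node 8→9
i=22 'b': node 9→10  → match P1@[17:22]
i=23 'a': node 10→0 (fail-walked)
i=24 'b': node 0→1
i=25 'b': node 1→2
i=26 'c': node 2→3
i=27 'c': node 3→4
i=28 'a': node 4→5  → match P0@[24:28]
i=29 'b': node 5→1 (fail-walked)
i=30 'c': node 1→6
i=31 'b': node 6→7
i=32 'a': node 7→8
i=33 'a': node 8→9
i=34 'b': node 9→10  → match P1@[29:34]
i=35 'b': node 10→2 (fail-walked)
i=36 'b': node 2→2 (fail-walked)
i=37 'b': node 2→2 (fail-walked)
i=38 'c': node 2→3
i=39 'c': node 3→4
i=40 'a': node 4→5  → match P0@[36:40]
i=41 'b': node 5→1 (fail-walked)
i=42 'a': node 1→0 (fail-walked)
i=43 'c': node 0→0
i=44 'b': node 0→1
i=45 'b': node 1→2
i=46 'c': node 2→3
i=47 'b': node 3→7 (fail-walked)

Result: [[5,1],[16,0],[22,1],[28,0],[34,1],[40,0]]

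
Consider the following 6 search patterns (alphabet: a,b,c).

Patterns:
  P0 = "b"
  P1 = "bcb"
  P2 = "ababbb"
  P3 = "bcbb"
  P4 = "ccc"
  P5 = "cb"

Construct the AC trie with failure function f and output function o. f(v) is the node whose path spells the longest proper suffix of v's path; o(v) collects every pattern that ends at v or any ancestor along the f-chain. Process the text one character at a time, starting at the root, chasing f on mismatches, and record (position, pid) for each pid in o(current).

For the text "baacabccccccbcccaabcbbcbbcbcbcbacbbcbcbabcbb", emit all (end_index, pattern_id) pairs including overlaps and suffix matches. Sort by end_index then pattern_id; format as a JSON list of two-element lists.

Build automaton:
Trie nodes:
  0='ε' goto a→4 b→1 c→11
  1='b' goto c→2  [P0 ends]
  2='bc' goto b→3
  3='bcb' goto b→10  [P1 ends]
  4='a' goto b→5
  5='ab' goto a→6
  6='aba' goto b→7
  7='abab' goto b→8
  8='ababb' goto b→9
  9='ababbb' goto ·  [P2 ends]
  10='bcbb' goto ·  [P3 ends]
  11='c' goto b→14 c→12
  12='cc' goto c→13
  13='ccc' goto ·  [P4 ends]
  14='cb' goto ·  [P5 ends]

Failure links (BFS by depth):
  n1('b'): parent n0 fail=0; on 'b' 0 → fail=0;  out {0}∪∅={0}
  n4('a'): parent n0 fail=0; on 'a' 0 → fail=0;  out ∅∪∅=∅
  n11('c'): parent n0 fail=0; on 'c' 0 → fail=0;  out ∅∪∅=∅
  n2('bc'): parent n1 fail=0; on 'c' 0 → fail=11;  out ∅∪∅=∅
  n5('ab'): parent n4 fail=0; on 'b' 0 → fail=1;  out ∅∪{0}={0}
  n12('cc'): parent n11 fail=0; on 'c' 0 → fail=11;  out ∅∪∅=∅
  n14('cb'): parent n11 fail=0; on 'b' 0 → fail=1;  out {5}∪{0}={0,5}
  n3('bcb'): parent n2 fail=11; on 'b' 11 → fail=14;  out {1}∪{0,5}={0,1,5}
  n6('aba'): parent n5 fail=1; on 'a' 1→0 → fail=4;  out ∅∪∅=∅
  n13('ccc'): parent n12 fail=11; on 'c' 11 → fail=12;  out {4}∪∅={4}
  n7('abab'): parent n6 fail=4; on 'b' 4 → fail=5;  out ∅∪{0}={0}
  n10('bcbb'): parent n3 fail=14; on 'b' 14→1→0 → fail=1;  out {3}∪{0}={0,3}
  n8('ababb'): parent n7 fail=5; on 'b' 5→1→0 → fail=1;  out ∅∪{0}={0}
  n9('ababbb'): parent n8 fail=1; on 'b' 1→0 → fail=1;  out {2}∪{0}={0,2}

Text stream:
i=0 'b': node 0→1  emit P0@[0:0]
i=1 'a': node 1→4 (fail-walked)
i=2 'a': node 4→4 (fail-walked)
i=3 'c': node 4→11 (fail-walked)
i=4 'a': node 11→4 (fail-walked)
i=5 'b': node 4→5  emit P0@[5:5]
i=6 'c': node 5→2 (fail-walked)
i=7 'c': node 2→12 (fail-walked)
i=8 'c': node 12→13  emit P4@[6:8]
i=9 'c': node 13→13 (fail-walked)  emit P4@[7:9]
i=10 'c': node 13→13 (fail-walked)  emit P4@[8:10]
i=11 'c': node 13→13 (fail-walked)  emit P4@[9:11]
i=12 'b': node 13→14 (fail-walked)  emit P0@[12:12],P5@[11:12]
i=13 'c': node 14→2 (fail-walked)
i=14 'c': node 2→12 (fail-walked)
i=15 'c': node 12→13  emit P4@[13:15]
i=16 'a': node 13→4 (fail-walked)
i=17 'a': node 4→4 (fail-walked)
i=18 'b': node 4→5  emit P0@[18:18]
i=19 'c': node 5→2 (fail-walked)
i=20 'b': node 2→3  emit P0@[20:20],P1@[18:20],P5@[19:20]
i=21 'b': node 3→10  emit P0@[21:21],P3@[18:21]
i=22 'c': node 10→2 (fail-walked)
i=23 'b': node 2→3  emit P0@[23:23],P1@[21:23],P5@[22:23]
i=24 'b': node 3→10  emit P0@[24:24],P3@[21:24]
i=25 'c': node 10→2 (fail-walked)
i=26 'b': node 2→3  emit P0@[26:26],P1@[24:26],P5@[25:26]
i=27 'c': node 3→2 (fail-walked)
i=28 'b': node 2→3  emit P0@[28:28],P1@[26:28],P5@[27:28]
i=29 'c': node 3→2 (fail-walked)
i=30 'b': node 2→3  emit P0@[30:30],P1@[28:30],P5@[29:30]
i=31 'a': node 3→4 (fail-walked)
i=32 'c': node 4→11 (fail-walked)
i=33 'b': node 11→14  emit P0@[33:33],P5@[32:33]
i=34 'b': node 14→1 (fail-walked)  emit P0@[34:34]
i=35 'c': node 1→2
i=36 'b': node 2→3  emit P0@[36:36],P1@[34:36],P5@[35:36]
i=37 'c': node 3→2 (fail-walked)
i=38 'b': node 2→3  emit P0@[38:38],P1@[36:38],P5@[37:38]
i=39 'a': node 3→4 (fail-walked)
i=40 'b': node 4→5  emit P0@[40:40]
i=41 'c': node 5→2 (fail-walked)
i=42 'b': node 2→3  emit P0@[42:42],P1@[40:42],P5@[41:42]
i=43 'b': node 3→10  emit P0@[43:43],P3@[40:43]

All matches (sorted): [[0,0],[5,0],[8,4],[9,4],[10,4],[11,4],[12,0],[12,5],[15,4],[18,0],[20,0],[20,1],[20,5],[21,0],[21,3],[23,0],[23,1],[23,5],[24,0],[24,3],[26,0],[26,1],[26,5],[28,0],[28,1],[28,5],[30,0],[30,1],[30,5],[33,0],[33,5],[34,0],[36,0],[36,1],[36,5],[38,0],[38,1],[38,5],[40,0],[42,0],[42,1],[42,5],[43,0],[43,3]]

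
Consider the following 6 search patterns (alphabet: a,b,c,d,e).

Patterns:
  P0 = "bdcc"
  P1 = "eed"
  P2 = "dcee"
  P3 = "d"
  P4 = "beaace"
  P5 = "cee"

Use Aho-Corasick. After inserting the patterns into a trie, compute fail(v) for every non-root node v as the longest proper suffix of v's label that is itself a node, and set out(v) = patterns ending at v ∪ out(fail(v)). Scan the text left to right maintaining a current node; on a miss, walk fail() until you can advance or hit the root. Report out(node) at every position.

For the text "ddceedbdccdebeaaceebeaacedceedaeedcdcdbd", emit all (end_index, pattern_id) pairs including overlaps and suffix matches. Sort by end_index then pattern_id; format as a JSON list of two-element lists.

Construct AC machine:
Trie (insert patterns):
  0='ε' goto b→1 c→17 d→8 e→5
  1='b' goto d→2 e→12
  2='bd' goto c→3
  3='bdc' goto c→4
  4='bdcc' goto ·  ←P0
  5='e' goto e→6
  6='ee' goto d→7
  7='eed' goto ·  ←P1
  8='d' goto c→9  ←P3
  9='dc' goto e→10
  10='dce' goto e→11
  11='dcee' goto ·  ←P2
  12='be' goto a→13
  13='bea' goto a→14
  14='beaa' goto c→15
  15='beaac' goto e→16
  16='beaace' goto ·  ←P4
  17='c' goto e→18
  18='ce' goto e→19
  19='cee' goto ·  ←P5

Failure links (BFS by depth):
  n1('b'): parent n0 fail=0; on 'b' 0 → fail=0;  out ∅∪∅=∅
  n5('e'): parent n0 fail=0; on 'e' 0 → fail=0;  out ∅∪∅=∅
  n8('d'): parent n0 fail=0; on 'd' 0 → fail=0;  out {3}∪∅={3}
  n17('c'): parent n0 fail=0; on 'c' 0 → fail=0;  out ∅∪∅=∅
  n2('bd'): parent n1 fail=0; on 'd' 0 → fail=8;  out ∅∪{3}={3}
  n6('ee'): parent n5 fail=0; on 'e' 0 → fail=5;  out ∅∪∅=∅
  n9('dc'): parent n8 fail=0; on 'c' 0 → fail=17;  out ∅∪∅=∅
  n12('be'): parent n1 fail=0; on 'e' 0 → fail=5;  out ∅∪∅=∅
  n18('ce'): parent n17 fail=0; on 'e' 0 → fail=5;  out ∅∪∅=∅
  n3('bdc'): parent n2 fail=8; on 'c' 8 → fail=9;  out ∅∪∅=∅
  n7('eed'): parent n6 fail=5; on 'd' 5→0 → fail=8;  out {1}∪{3}={1,3}
  n10('dce'): parent n9 fail=17; on 'e' 17 → fail=18;  out ∅∪∅=∅
  n13('bea'): parent n12 fail=5; on 'a' 5→0 → fail=0;  out ∅∪∅=∅
  n19('cee'): parent n18 fail=5; on 'e' 5 → fail=6;  out {5}∪∅={5}
  n4('bdcc'): parent n3 fail=9; on 'c' 9→17→0 → fail=17;  out {0}∪∅={0}
  n11('dcee'): parent n10 fail=18; on 'e' 18 → fail=19;  out {2}∪{5}={2,5}
  n14('beaa'): parent n13 fail=0; on 'a' 0 → fail=0;  out ∅∪∅=∅
  n15('beaac'): parent n14 fail=0; on 'c' 0 → fail=17;  out ∅∪∅=∅
  n16('beaace'): parent n15 fail=17; on 'e' 17 → fail=18;  out {4}∪∅={4}

Scan:
i=0 'd': node 0→8  ** P3@[0:0]
i=1 'd': node 8→8 (via fail)  ** P3@[1:1]
i=2 'c': node 8→9
i=3 'e': node 9→10
i=4 'e': node 10→11  ** P2@[1:4],P5@[2:4]
i=5 'd': node 11→7 (via fail)  ** P1@[3:5],P3@[5:5]
i=6 'b': node 7→1 (via fail)
i=7 'd': node 1→2  ** P3@[7:7]
i=8 'c': node 2→3
i=9 'c': node 3→4  ** P0@[6:9]
i=10 'd': node 4→8 (via fail)  ** P3@[10:10]
i=11 'e': node 8→5 (via fail)
i=12 'b': node 5→1 (via fail)
i=13 'e': node 1→12
i=14 'a': node 12→13
i=15 'a': node 13→14
i=16 'c': node 14→15
i=17 'e': node 15→16  ** P4@[12:17]
i=18 'e': node 16→19 (via fail)  ** P5@[16:18]
i=19 'b': node 19→1 (via fail)
i=20 'e': node 1→12
i=21 'a': node 12→13
i=22 'a': node 13→14
i=23 'c': node 14→15
i=24 'e': node 15→16  ** P4@[19:24]
i=25 'd': node 16→8 (via fail)  ** P3@[25:25]
i=26 'c': node 8→9
i=27 'e': node 9→10
i=28 'e': node 10→11  ** P2@[25:28],P5@[26:28]
i=29 'd': node 11→7 (via fail)  ** P1@[27:29],P3@[29:29]
i=30 'a': node 7→0 (via fail)
i=31 'e': node 0→5
i=32 'e': node 5→6
i=33 'd': node 6→7  ** P1@[31:33],P3@[33:33]
i=34 'c': node 7→9 (via fail)
i=35 'd': node 9→8 (via fail)  ** P3@[35:35]
i=36 'c': node 8→9
i=37 'd': node 9→8 (via fail)  ** P3@[37:37]
i=38 'b': node 8→1 (via fail)
i=39 'd': node 1→2  ** P3@[39:39]

Result: [[0,3],[1,3],[4,2],[4,5],[5,1],[5,3],[7,3],[9,0],[10,3],[17,4],[18,5],[24,4],[25,3],[28,2],[28,5],[29,1],[29,3],[33,1],[33,3],[35,3],[37,3],[39,3]]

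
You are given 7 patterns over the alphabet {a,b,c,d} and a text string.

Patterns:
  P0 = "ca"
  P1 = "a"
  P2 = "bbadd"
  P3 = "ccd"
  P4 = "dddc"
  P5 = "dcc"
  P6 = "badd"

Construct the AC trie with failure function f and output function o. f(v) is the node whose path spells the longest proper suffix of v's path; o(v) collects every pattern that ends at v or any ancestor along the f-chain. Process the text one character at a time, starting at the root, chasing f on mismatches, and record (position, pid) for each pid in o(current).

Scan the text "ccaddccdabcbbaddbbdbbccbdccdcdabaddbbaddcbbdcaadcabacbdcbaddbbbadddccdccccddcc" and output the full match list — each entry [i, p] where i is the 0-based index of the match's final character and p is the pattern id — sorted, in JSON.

Construct AC machine:
Trie nodes:
  n0 'ε': a→3 b→4 c→1 d→11
  n1 'c': a→2 c→9
  n2 'ca': ·  [P0 ends]
  n3 'a': ·  [P1 ends]
  n4 'b': a→17 b→5
  n5 'bb': a→6
  n6 'bba': d→7
  n7 'bbad': d→8
  n8 'bbadd': ·  [P2 ends]
  n9 'cc': d→10
  n10 'ccd': ·  [P3 ends]
  n11 'd': c→15 d→12
  n12 'dd': d→13
  n13 'ddd': c→14
  n14 'dddc': ·  [P4 ends]
  n15 'dc': c→16
  n16 'dcc': ·  [P5 ends]
  n17 'ba': d→18
  n18 'bad': d→19
  n19 'badd': ·  [P6 ends]

BFS fail/out derivation:
  n1('c'): parent n0 fail=0; on 'c' 0 → fail=0;  out ∅∪∅=∅
  n3('a'): parent n0 fail=0; on 'a' 0 → fail=0;  out {1}∪∅={1}
  n4('b'): parent n0 fail=0; on 'b' 0 → fail=0;  out ∅∪∅=∅
  n11('d'): parent n0 fail=0; on 'd' 0 → fail=0;  out ∅∪∅=∅
  n2('ca'): parent n1 fail=0; on 'a' 0 → fail=3;  out {0}∪{1}={0,1}
  n5('bb'): parent n4 fail=0; on 'b' 0 → fail=4;  out ∅∪∅=∅
  n9('cc'): parent n1 fail=0; on 'c' 0 → fail=1;  out ∅∪∅=∅
  n12('dd'): parent n11 fail=0; on 'd' 0 → fail=11;  out ∅∪∅=∅
  n15('dc'): parent n11 fail=0; on 'c' 0 → fail=1;  out ∅∪∅=∅
  n17('ba'): parent n4 fail=0; on 'a' 0 → fail=3;  out ∅∪{1}={1}
  n6('bba'): parent n5 fail=4; on 'a' 4 → fail=17;  out ∅∪{1}={1}
  n10('ccd'): parent n9 fail=1; on 'd' 1→0 → fail=11;  out {3}∪∅={3}
  n13('ddd'): parent n12 fail=11; on 'd' 11 → fail=12;  out ∅∪∅=∅
  n16('dcc'): parent n15 fail=1; on 'c' 1 → fail=9;  out {5}∪∅={5}
  n18('bad'): parent n17 fail=3; on 'd' 3→0 → fail=11;  out ∅∪∅=∅
  n7('bbad'): parent n6 fail=17; on 'd' 17 → fail=18;  out ∅∪∅=∅
  n14('dddc'): parent n13 fail=12; on 'c' 12→11 → fail=15;  out {4}∪∅={4}
  n19('badd'): parent n18 fail=11; on 'd' 11 → fail=12;  out {6}∪∅={6}
  n8('bbadd'): parent n7 fail=18; on 'd' 18 → fail=19;  out {2}∪{6}={2,6}

Scan:
[0] read 'c'  n0⇒n1
[1] read 'c'  n1⇒n9
[2] read 'a'  n9⇒n2 (fail-walked)  ** P0@[1:2],P1@[2:2]
[3] read 'd'  n2⇒n11 (fail-walked)
[4] read 'd'  n11⇒n12
[5] read 'c'  n12⇒n15 (fail-walked)
[6] read 'c'  n15⇒n16  ** P5@[4:6]
[7] read 'd'  n16⇒n10 (fail-walked)  ** P3@[5:7]
[8] read 'a'  n10⇒n3 (fail-walked)  ** P1@[8:8]
[9] read 'b'  n3⇒n4 (fail-walked)
[10] read 'c'  n4⇒n1 (fail-walked)
[11] read 'b'  n1⇒n4 (fail-walked)
[12] read 'b'  n4⇒n5
[13] read 'a'  n5⇒n6  ** P1@[13:13]
[14] read 'd'  n6⇒n7
[15] read 'd'  n7⇒n8  ** P2@[11:15],P6@[12:15]
[16] read 'b'  n8⇒n4 (fail-walked)
[17] read 'b'  n4⇒n5
[18] read 'd'  n5⇒n11 (fail-walked)
[19] read 'b'  n11⇒n4 (fail-walked)
[20] read 'b'  n4⇒n5
[21] read 'c'  n5⇒n1 (fail-walked)
[22] read 'c'  n1⇒n9
[23] read 'b'  n9⇒n4 (fail-walked)
[24] read 'd'  n4⇒n11 (fail-walked)
[25] read 'c'  n11⇒n15
[26] read 'c'  n15⇒n16  ** P5@[24:26]
[27] read 'd'  n16⇒n10 (fail-walked)  ** P3@[25:27]
[28] read 'c'  n10⇒n15 (fail-walked)
[29] read 'd'  n15⇒n11 (fail-walked)
[30] read 'a'  n11⇒n3 (fail-walked)  ** P1@[30:30]
[31] read 'b'  n3⇒n4 (fail-walked)
[32] read 'a'  n4⇒n17  ** P1@[32:32]
[33] read 'd'  n17⇒n18
[34] read 'd'  n18⇒n19  ** P6@[31:34]
[35] read 'b'  n19⇒n4 (fail-walked)
[36] read 'b'  n4⇒n5
[37] read 'a'  n5⇒n6  ** P1@[37:37]
[38] read 'd'  n6⇒n7
[39] read 'd'  n7⇒n8  ** P2@[35:39],P6@[36:39]
[40] read 'c'  n8⇒n15 (fail-walked)
[41] read 'b'  n15⇒n4 (fail-walked)
[42] read 'b'  n4⇒n5
[43] read 'd'  n5⇒n11 (fail-walked)
[44] read 'c'  n11⇒n15
[45] read 'a'  n15⇒n2 (fail-walked)  ** P0@[44:45],P1@[45:45]
[46] read 'a'  n2⇒n3 (fail-walked)  ** P1@[46:46]
[47] read 'd'  n3⇒n11 (fail-walked)
[48] read 'c'  n11⇒n15
[49] read 'a'  n15⇒n2 (fail-walked)  ** P0@[48:49],P1@[49:49]
[50] read 'b'  n2⇒n4 (fail-walked)
[51] read 'a'  n4⇒n17  ** P1@[51:51]
[52] read 'c'  n17⇒n1 (fail-walked)
[53] read 'b'  n1⇒n4 (fail-walked)
[54] read 'd'  n4⇒n11 (fail-walked)
[55] read 'c'  n11⇒n15
[56] read 'b'  n15⇒n4 (fail-walked)
[57] read 'a'  n4⇒n17  ** P1@[57:57]
[58] read 'd'  n17⇒n18
[59] read 'd'  n18⇒n19  ** P6@[56:59]
[60] read 'b'  n19⇒n4 (fail-walked)
[61] read 'b'  n4⇒n5
[62] read 'b'  n5⇒n5 (fail-walked)
[63] read 'a'  n5⇒n6  ** P1@[63:63]
[64] read 'd'  n6⇒n7
[65] read 'd'  n7⇒n8  ** P2@[61:65],P6@[62:65]
[66] read 'd'  n8⇒n13 (fail-walked)
[67] read 'c'  n13⇒n14  ** P4@[64:67]
[68] read 'c'  n14⇒n16 (fail-walked)  ** P5@[66:68]
[69] read 'd'  n16⇒n10 (fail-walked)  ** P3@[67:69]
[70] read 'c'  n10⇒n15 (fail-walked)
[71] read 'c'  n15⇒n16  ** P5@[69:71]
[72] read 'c'  n16⇒n9 (fail-walked)
[73] read 'c'  n9⇒n9 (fail-walked)
[74] read 'd'  n9⇒n10  ** P3@[72:74]
[75] read 'd'  n10⇒n12 (fail-walked)
[76] read 'c'  n12⇒n15 (fail-walked)
[77] read 'c'  n15⇒n16  ** P5@[75:77]

All matches (sorted): [[2,0],[2,1],[6,5],[7,3],[8,1],[13,1],[15,2],[15,6],[26,5],[27,3],[30,1],[32,1],[34,6],[37,1],[39,2],[39,6],[45,0],[45,1],[46,1],[49,0],[49,1],[51,1],[57,1],[59,6],[63,1],[65,2],[65,6],[67,4],[68,5],[69,3],[71,5],[74,3],[77,5]]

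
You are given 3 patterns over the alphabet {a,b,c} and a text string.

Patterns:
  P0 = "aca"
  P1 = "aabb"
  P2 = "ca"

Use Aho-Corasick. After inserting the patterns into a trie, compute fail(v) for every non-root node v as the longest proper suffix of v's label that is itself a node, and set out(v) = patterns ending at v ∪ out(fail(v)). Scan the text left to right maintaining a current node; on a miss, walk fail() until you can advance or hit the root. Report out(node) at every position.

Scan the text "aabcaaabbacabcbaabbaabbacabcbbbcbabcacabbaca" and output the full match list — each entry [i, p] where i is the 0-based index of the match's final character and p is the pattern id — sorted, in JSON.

Build automaton:
Trie (insert patterns):
  n0 'ε': a→1 c→7
  n1 'a': a→4 c→2
  n2 'ac': a→3
  n3 'aca': ·  ←P0
  n4 'aa': b→5
  n5 'aab': b→6
  n6 'aabb': ·  ←P1
  n7 'c': a→8
  n8 'ca': ·  ←P2

Failure links (BFS by depth):
  fail(1) 'a': from fail(0)=0 chase 'a': 0 ⇒ 0;  out=∅∪out(0)=∅
  fail(7) 'c': from fail(0)=0 chase 'c': 0 ⇒ 0;  out=∅∪out(0)=∅
  fail(2) 'ac': from fail(1)=0 chase 'c': 0 ⇒ 7;  out=∅∪out(7)=∅
  fail(4) 'aa': from fail(1)=0 chase 'a': 0 ⇒ 1;  out=∅∪out(1)=∅
  fail(8) 'ca': from fail(7)=0 chase 'a': 0 ⇒ 1;  out={2}∪out(1)={2}
  fail(3) 'aca': from fail(2)=7 chase 'a': 7 ⇒ 8;  out={0}∪out(8)={0,2}
  fail(5) 'aab': from fail(4)=1 chase 'b': 1→0 ⇒ 0;  out=∅∪out(0)=∅
  fail(6) 'aabb': from fail(5)=0 chase 'b': 0 ⇒ 0;  out={1}∪out(0)={1}

Scan:
pos 0 'a': at 1
pos 1 'a': at 4
pos 2 'b': at 5
pos 3 'c': at 7 (via fail)
pos 4 'a': at 8  → match P2@[3:4]
pos 5 'a': at 4 (via fail)
pos 6 'a': at 4 (via fail)
pos 7 'b': at 5
pos 8 'b': at 6  → match P1@[5:8]
pos 9 'a': at 1 (via fail)
pos 10 'c': at 2
pos 11 'a': at 3  → match P0@[9:11],P2@[10:11]
pos 12 'b': at 0 (via fail)
pos 13 'c': at 7
pos 14 'b': at 0 (via fail)
pos 15 'a': at 1
pos 16 'a': at 4
pos 17 'b': at 5
pos 18 'b': at 6  → match P1@[15:18]
pos 19 'a': at 1 (via fail)
pos 20 'a': at 4
pos 21 'b': at 5
pos 22 'b': at 6  → match P1@[19:22]
pos 23 'a': at 1 (via fail)
pos 24 'c': at 2
pos 25 'a': at 3  → match P0@[23:25],P2@[24:25]
pos 26 'b': at 0 (via fail)
pos 27 'c': at 7
pos 28 'b': at 0 (via fail)
pos 29 'b': at 0
pos 30 'b': at 0
pos 31 'c': at 7
pos 32 'b': at 0 (via fail)
pos 33 'a': at 1
pos 34 'b': at 0 (via fail)
pos 35 'c': at 7
pos 36 'a': at 8  → match P2@[35:36]
pos 37 'c': at 2 (via fail)
pos 38 'a': at 3  → match P0@[36:38],P2@[37:38]
pos 39 'b': at 0 (via fail)
pos 40 'b': at 0
pos 41 'a': at 1
pos 42 'c': at 2
pos 43 'a': at 3  → match P0@[41:43],P2@[42:43]

All matches (sorted): [[4,2],[8,1],[11,0],[11,2],[18,1],[22,1],[25,0],[25,2],[36,2],[38,0],[38,2],[43,0],[43,2]]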